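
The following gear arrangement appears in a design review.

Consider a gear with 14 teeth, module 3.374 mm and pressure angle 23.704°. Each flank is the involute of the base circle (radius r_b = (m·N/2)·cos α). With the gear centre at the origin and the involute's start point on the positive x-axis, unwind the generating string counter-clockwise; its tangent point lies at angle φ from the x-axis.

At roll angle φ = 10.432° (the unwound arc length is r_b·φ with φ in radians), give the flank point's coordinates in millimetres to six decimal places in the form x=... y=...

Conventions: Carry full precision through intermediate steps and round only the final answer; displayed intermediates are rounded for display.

class = single-mesh tooth geometry [base-circle involute, m = 3.374, 14T]
pitch radius r_p = m·N/2 = 3.374·14/2 = 23.618000
base radius r_b = r_p·cos α = 23.618000·cos 23.704° = 21.625456
roll angle φ = 10.432° = 0.18207275 rad
x = r_b·(cos φ + φ·sin φ) = 21.980938
y = r_b·(sin φ − φ·cos φ) = 0.043365

x=21.980938 y=0.043365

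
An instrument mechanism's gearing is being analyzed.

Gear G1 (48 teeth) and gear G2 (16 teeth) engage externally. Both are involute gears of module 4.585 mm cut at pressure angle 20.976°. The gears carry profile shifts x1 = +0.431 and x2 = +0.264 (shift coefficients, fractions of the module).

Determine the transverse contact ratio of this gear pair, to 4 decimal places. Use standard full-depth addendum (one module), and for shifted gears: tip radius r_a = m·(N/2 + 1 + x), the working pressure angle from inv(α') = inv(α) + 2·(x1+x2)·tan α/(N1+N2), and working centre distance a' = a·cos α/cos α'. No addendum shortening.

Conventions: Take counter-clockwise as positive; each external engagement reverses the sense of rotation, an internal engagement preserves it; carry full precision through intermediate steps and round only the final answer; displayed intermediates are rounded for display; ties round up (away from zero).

1.4774

topology: single-mesh involute geometry — m = 4.585, 48T/16T pair
base radii: r_b1 = 102.747700, r_b2 = 34.249233
tip radii: r_a1 = 116.601135, r_a2 = 42.475440
inv(α') = inv(20.976°) + 2·(+0.431+0.264)·tan α/(48+16) = 0.02560986  ⇒  α' = 23.78398°
a' = a·cos α / cos α' = 146.7200·cos 20.976°/cos 23.78398° = 149.711573
action lengths: √(r_a1²−r_b1²) = 55.124722, √(r_a2²−r_b2²) = 25.122759
base pitch p_b = π·m·cos α = 13.449642
CR = (55.124722 + 25.122759 − 149.711573·sin 23.78398°)/13.449642 = 1.477390
contact ratio ≈ 1.4774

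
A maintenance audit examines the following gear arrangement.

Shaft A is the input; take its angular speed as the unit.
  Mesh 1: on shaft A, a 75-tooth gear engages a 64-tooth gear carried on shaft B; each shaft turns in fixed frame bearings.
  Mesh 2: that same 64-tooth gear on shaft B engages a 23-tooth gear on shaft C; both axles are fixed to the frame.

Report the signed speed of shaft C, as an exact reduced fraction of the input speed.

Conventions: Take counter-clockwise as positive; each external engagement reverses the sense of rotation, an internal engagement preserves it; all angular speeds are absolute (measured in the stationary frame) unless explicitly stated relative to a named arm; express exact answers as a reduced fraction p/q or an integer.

2-mesh fixed-axis compound train (all bearings frame-fixed)
mesh 1 [75T→64T]: |ω|/ω_in = 1×75/64 = 75/64, sense flips to −
mesh 2 [64T→23T]: |ω|/ω_in = (75/64)×64/23 = 75/23, sense flips to +
signed output speed (× input speed) = 75/23

75/23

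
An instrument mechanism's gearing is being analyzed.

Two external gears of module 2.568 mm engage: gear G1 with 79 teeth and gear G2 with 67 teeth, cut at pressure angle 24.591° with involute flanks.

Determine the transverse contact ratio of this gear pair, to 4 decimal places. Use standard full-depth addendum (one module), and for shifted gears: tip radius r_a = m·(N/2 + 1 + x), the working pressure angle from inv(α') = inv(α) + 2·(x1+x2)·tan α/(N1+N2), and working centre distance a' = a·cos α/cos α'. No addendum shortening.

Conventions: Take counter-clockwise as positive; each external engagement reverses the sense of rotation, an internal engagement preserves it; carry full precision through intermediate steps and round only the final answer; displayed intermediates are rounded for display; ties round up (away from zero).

1.5866

recognized (one external pair, fixed centres): single-mesh tooth geometry, m = 2.568, N1 = 79, N2 = 67
base radii: r_b1 = 92.235906, r_b2 = 78.225388
tip radii: r_a1 = 104.004000, r_a2 = 88.596000
no profile shift: α' = α, a' = a
action lengths: √(r_a1²−r_b1²) = 48.055902, √(r_a2²−r_b2²) = 41.593748
base pitch p_b = π·m·cos α = 7.335890
CR = (48.055902 + 41.593748 − 187.464000·sin 24.59100°)/7.335890 = 1.586551
contact ratio ≈ 1.5866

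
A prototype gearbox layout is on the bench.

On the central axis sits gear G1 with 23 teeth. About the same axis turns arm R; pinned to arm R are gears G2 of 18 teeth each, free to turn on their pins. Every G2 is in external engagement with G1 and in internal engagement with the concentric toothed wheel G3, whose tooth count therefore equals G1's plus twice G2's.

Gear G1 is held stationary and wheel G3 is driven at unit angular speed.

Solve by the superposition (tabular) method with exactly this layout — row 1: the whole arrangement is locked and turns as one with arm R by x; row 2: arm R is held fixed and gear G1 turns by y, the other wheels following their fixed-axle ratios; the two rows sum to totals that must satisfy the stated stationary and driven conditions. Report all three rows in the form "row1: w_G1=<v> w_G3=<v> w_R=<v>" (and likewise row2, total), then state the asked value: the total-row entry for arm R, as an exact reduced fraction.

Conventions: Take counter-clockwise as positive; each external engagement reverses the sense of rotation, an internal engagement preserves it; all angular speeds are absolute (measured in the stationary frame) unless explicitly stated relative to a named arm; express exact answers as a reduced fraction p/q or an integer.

row1: w_G1=59/82 w_G3=59/82 w_R=59/82
row2: w_G1=-59/82 w_G3=23/82 w_R=0
total: w_G1=0 w_G3=1 w_R=59/82
asked value: 59/82

planetary set (23T centre, 18T on arm, 59T internal) — Willis relation
row 1 — lock + rotate with arm: ω_sun = ω_ring = ω_arm = x
row 2: sun turns y, ring = −(23/59)·y, arm 0
boundary: total ω_sun = x + y = 0 and total ω_ring = x − (23/59)·y = 1  ⇒  y = -59/82, x = 59/82
row 2 ring = −(23/59)·(-59/82) = 23/82
totals (row 1 + row 2): sun 59/82 + (-59/82) = 0, ring 59/82 + 23/82 = 1, arm 59/82 + 0 = 59/82
asked cell (total, arm) = 59/82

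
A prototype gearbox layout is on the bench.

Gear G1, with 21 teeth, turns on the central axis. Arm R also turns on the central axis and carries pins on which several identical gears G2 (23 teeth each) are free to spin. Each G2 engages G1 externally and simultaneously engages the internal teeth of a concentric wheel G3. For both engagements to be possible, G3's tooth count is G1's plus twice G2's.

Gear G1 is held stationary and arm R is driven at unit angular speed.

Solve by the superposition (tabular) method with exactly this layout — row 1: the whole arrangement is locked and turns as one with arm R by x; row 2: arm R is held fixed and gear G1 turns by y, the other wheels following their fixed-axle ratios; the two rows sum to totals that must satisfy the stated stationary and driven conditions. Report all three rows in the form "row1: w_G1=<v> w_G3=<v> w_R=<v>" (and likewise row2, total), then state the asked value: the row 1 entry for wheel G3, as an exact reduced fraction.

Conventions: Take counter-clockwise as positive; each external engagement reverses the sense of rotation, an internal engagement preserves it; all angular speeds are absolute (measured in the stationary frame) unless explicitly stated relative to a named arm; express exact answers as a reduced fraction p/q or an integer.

row1: w_G1=1 w_G3=1 w_R=1
row2: w_G1=-1 w_G3=21/67 w_R=0
total: w_G1=0 w_G3=88/67 w_R=1
asked value: 1

class = planetary set [G3 = 21+2·23 = 67; Willis about the carrier]
row 1 (train locked, turned with arm): all members turn x
row 2 — arm fixed, fixed-axis ratios: sun y, ring −(21/67)·y, arm 0
boundary: total ω_sun = x + y = 0 and total ω_arm = x = 1  ⇒  y = -1, x = 1
row 2 ring = −(21/67)·(-1) = 21/67
totals (row 1 + row 2): sun 1 + (-1) = 0, ring 1 + 21/67 = 88/67, arm 1 + 0 = 1
asked cell (row1, ring) = 1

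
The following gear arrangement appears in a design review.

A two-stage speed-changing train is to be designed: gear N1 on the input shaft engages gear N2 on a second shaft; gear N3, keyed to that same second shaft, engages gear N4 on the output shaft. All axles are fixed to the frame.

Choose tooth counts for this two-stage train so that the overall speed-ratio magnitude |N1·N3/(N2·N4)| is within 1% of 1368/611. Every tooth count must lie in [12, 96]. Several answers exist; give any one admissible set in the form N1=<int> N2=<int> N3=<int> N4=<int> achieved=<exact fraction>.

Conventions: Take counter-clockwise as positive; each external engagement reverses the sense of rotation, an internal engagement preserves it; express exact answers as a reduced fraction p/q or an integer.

topology: fixed-axis compound train — 2 stages, target 1368/611
target = 1368/611 in lowest terms: an exact hit needs N1·N3 = k·1368 and N2·N4 = k·611 for one integer k, every count in [12, 96]; additionally prefer no 1:1 stage (N1 ≠ N2, N3 ≠ N4)
k = 1: N1·N3 = 1368 = 18·76, N2·N4 = 611 = 13·47
achieved = 18·76/(13·47) = 1368/611; |achieved − target| = 0 ≤ 342/15275 ✓

N1=18 N2=13 N3=76 N4=47 achieved=1368/611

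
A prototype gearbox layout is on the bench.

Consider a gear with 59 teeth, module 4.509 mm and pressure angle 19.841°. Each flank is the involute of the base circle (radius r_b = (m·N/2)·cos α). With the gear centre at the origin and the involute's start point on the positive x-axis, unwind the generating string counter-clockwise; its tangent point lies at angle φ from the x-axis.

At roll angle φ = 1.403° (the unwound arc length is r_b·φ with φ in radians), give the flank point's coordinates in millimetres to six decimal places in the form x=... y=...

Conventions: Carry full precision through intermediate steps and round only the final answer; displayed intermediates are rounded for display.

topology: single-mesh involute geometry — m = 4.509, N = 59
pitch radius r_p = m·N/2 = 4.509·59/2 = 133.015500
base radius r_b = r_p·cos α = 133.015500·cos 19.841° = 125.119451
roll angle φ = 1.403° = 0.02448697 rad
x = r_b·(cos φ + φ·sin φ) = 125.156957
y = r_b·(sin φ − φ·cos φ) = 0.000612

x=125.156957 y=0.000612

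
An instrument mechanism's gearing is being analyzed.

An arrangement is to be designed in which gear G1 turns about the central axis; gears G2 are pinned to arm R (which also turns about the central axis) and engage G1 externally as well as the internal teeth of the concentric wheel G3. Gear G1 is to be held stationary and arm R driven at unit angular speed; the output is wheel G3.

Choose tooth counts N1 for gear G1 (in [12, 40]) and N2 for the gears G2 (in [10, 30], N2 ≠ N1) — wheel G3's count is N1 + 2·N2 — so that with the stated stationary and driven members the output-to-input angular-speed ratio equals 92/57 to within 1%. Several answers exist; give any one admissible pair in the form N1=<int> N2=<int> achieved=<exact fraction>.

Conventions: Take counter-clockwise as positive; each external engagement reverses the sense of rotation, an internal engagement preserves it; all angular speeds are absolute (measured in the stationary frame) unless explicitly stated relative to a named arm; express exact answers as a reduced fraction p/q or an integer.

topology: planetary set — design target 92/57, arm = carrier (Willis)
Willis with ω_sun = 0: ω_ring/ω_arm = (N1+N3)/N3; set equal to 92/57  ⇒  N3/N1 = 1/(92/57 − 1) = 57/35
N3 = N1 + 2·N2  ⇒  N2/N1 = (N3/N1 − 1)/2 = (57/35 − 1)/2 = 11/35
smallest multiple with N1 ≥ 12 and N2 ≥ 10: k = 1  ⇒  N1 = 1·35 = 35, N2 = 1·11 = 11 (N1 ≤ 40, N2 ≤ 30, N2 ≠ N1 ✓), N3 = 35 + 2·11 = 57
check: (N1+N3)/N3 with N1 = 35, N3 = 57 gives 92/57; |achieved − target| = 0 ≤ 23/1425 ✓

N1=35 N2=11 achieved=92/57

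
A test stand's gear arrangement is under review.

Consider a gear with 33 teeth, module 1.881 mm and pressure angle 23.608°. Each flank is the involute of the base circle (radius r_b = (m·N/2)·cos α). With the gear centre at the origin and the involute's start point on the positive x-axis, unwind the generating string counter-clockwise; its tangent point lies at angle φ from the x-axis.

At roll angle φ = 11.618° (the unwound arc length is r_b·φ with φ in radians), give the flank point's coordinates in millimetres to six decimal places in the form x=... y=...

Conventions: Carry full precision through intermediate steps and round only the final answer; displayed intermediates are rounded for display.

single-mesh involute tooth geometry (33T wheel at module 1.881)
pitch radius r_p = m·N/2 = 1.881·33/2 = 31.036500
base radius r_b = r_p·cos α = 31.036500·cos 23.608° = 28.438957
roll angle φ = 11.618° = 0.20277235 rad
x = r_b·(cos φ + φ·sin φ) = 29.017618
y = r_b·(sin φ − φ·cos φ) = 0.078710

x=29.017618 y=0.078710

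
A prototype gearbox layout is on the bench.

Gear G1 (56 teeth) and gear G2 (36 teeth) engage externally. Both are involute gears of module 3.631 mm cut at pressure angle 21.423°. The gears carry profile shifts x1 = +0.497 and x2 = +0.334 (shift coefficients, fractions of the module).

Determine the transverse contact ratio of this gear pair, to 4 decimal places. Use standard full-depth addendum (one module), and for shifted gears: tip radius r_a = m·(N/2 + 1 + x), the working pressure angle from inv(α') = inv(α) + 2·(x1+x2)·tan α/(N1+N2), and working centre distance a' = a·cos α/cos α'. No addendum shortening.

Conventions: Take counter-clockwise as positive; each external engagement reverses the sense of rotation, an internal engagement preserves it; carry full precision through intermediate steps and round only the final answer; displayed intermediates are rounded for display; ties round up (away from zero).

topology: single-mesh involute geometry — m = 3.631, 56T/36T pair
base radii: r_b1 = 94.643684, r_b2 = 60.842368
tip radii: r_a1 = 107.103607, r_a2 = 70.201754
inv(α') = inv(21.423°) + 2·(+0.497+0.334)·tan α/(56+36) = 0.02554503  ⇒  α' = 23.76484°
a' = a·cos α / cos α' = 167.0260·cos 21.423°/cos 23.76484° = 169.891657
action lengths: √(r_a1²−r_b1²) = 50.137369, √(r_a2²−r_b2²) = 35.021315
base pitch p_b = π·m·cos α = 10.618996
CR = (50.137369 + 35.021315 − 169.891657·sin 23.76484°)/10.618996 = 1.572192
contact ratio ≈ 1.5722

1.5722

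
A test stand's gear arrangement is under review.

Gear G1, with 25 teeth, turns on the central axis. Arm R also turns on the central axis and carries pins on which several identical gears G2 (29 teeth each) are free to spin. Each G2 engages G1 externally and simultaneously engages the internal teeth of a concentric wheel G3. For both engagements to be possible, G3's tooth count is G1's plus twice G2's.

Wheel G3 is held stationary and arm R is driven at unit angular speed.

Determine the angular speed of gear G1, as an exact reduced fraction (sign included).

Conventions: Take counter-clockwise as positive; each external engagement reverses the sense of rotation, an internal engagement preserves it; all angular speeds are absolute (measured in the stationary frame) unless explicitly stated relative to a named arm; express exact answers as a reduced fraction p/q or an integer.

recognized (axles ride arm R): planetary set, 25/29/83 teeth
ring teeth: 25 + 2·29 = 83
25(ω_sun−ω_arm) = −83(ω_ring−ω_arm),  ω_ring = 0, ω_arm = 1
ω_sun = 1 − (83/25)(0−1) = 108/25
exact speed ratio = 108/25

108/25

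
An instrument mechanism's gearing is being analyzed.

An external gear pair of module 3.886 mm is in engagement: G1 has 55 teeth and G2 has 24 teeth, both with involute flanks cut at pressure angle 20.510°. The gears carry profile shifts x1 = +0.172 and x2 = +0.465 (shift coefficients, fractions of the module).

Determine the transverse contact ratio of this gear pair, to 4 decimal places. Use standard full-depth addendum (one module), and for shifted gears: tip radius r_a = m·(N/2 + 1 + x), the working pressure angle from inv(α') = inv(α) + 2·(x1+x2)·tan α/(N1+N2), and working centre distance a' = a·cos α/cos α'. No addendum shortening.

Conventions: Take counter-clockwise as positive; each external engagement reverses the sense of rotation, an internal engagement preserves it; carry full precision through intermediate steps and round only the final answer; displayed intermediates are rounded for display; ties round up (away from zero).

recognized (one external pair, fixed centres): single-mesh tooth geometry, m = 3.886, N1 = 55, N2 = 24
base radii: r_b1 = 100.090940, r_b2 = 43.676047
tip radii: r_a1 = 111.419392, r_a2 = 52.324990
inv(α') = inv(20.510°) + 2·(+0.172+0.465)·tan α/(55+24) = 0.02214928  ⇒  α' = 22.70981°
a' = a·cos α / cos α' = 153.4970·cos 20.510°/cos 22.70981° = 155.849698
action lengths: √(r_a1²−r_b1²) = 48.949817, √(r_a2²−r_b2²) = 28.815057
base pitch p_b = π·m·cos α = 11.434362
CR = (48.949817 + 28.815057 − 155.849698·sin 22.70981°)/11.434362 = 1.538951
contact ratio ≈ 1.5390

1.5390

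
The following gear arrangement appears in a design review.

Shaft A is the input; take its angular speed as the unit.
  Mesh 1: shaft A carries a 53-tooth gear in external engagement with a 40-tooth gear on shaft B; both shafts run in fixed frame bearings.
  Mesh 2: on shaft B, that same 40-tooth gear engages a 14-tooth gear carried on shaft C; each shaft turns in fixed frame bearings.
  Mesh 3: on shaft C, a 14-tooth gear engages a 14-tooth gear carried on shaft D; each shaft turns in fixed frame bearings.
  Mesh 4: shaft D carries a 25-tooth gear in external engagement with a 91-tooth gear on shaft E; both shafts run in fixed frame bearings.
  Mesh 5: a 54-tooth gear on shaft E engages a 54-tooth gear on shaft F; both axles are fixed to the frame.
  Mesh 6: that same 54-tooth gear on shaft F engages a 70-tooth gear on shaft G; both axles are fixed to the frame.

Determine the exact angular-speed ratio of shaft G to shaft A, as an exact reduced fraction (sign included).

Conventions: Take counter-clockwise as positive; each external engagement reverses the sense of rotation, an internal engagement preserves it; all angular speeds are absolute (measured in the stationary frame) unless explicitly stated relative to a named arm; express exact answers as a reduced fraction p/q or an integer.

7155/8918

class = fixed-axis compound train [6 meshes; 6 ratios multiply, 6 sense flips]
mesh 1 [53T→40T]: running ratio 53/40, sense −
mesh 2 [40T→14T]: running ratio 53/14, sense +
mesh 3 [14T→14T]: running ratio 53/14, sense −
mesh 4 [25T→91T]: running ratio 1325/1274, sense +
mesh 5 [54T→54T]: running ratio 1325/1274, sense −
mesh 6 [54T→70T]: running ratio 7155/8918, sense +
ω_out/ω_in = 7155/8918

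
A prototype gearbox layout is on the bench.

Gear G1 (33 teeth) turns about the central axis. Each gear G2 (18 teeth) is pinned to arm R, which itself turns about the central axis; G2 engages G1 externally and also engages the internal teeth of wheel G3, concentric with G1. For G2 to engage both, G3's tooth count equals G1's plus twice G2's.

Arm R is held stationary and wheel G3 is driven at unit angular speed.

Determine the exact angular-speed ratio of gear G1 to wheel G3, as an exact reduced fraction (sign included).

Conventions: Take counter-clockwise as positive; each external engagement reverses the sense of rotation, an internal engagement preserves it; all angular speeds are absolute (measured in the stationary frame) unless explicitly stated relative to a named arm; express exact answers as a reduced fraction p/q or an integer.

-23/11

topology: planetary set — G1 33T / G2 18T / G3 69T, arm = carrier (Willis)
ring teeth: 33 + 2·18 = 69
33(ω_sun−ω_arm) = −69(ω_ring−ω_arm),  ω_arm = 0, ω_ring = 1
ω_sun = 0 − (69/33)(1−0) = -23/11
ω_out/ω_in = -23/11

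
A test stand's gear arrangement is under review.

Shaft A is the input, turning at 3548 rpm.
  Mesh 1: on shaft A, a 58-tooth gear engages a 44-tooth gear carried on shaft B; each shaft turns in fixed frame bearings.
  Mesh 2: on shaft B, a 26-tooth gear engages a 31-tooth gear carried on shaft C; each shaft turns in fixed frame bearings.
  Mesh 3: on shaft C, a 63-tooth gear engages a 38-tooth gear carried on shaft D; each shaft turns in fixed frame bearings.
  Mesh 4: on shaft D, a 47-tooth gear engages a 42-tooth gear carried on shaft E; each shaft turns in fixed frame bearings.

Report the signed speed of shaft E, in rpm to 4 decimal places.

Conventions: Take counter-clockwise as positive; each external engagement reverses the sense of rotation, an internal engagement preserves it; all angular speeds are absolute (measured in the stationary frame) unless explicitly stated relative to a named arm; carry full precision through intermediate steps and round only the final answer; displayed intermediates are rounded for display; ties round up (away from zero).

4-mesh fixed-axis compound train (all bearings frame-fixed)
mesh 1 [58T→44T]: ω = 3548.0000×58/44 = 4676.9091 rpm, sense flips to −
mesh 2 [26T→31T]: ω = 4676.9091×26/31 = 3922.5689 rpm, sense flips to +
mesh 3 [63T→38T]: ω = 3922.5689×63/38 = 6503.2064 rpm, sense flips to −
mesh 4 [47T→42T]: ω = 6503.2064×47/42 = 7277.3976 rpm, sense flips to +
signed output speed = +7277.3976 rpm

+7277.3976 rpm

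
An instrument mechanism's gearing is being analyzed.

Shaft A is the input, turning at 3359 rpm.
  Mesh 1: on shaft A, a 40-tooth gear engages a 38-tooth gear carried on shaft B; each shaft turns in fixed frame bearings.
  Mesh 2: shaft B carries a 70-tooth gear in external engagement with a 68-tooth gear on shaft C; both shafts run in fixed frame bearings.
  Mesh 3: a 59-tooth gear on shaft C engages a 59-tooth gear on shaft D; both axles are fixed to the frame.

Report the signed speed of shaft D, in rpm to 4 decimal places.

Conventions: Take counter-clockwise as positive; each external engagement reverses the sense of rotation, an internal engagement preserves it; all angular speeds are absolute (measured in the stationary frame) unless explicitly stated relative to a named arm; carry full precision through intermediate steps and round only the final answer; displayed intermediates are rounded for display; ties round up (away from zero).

-3639.7833 rpm

class = fixed-axis compound train [3 meshes; 3 ratios multiply, 3 sense flips]
mesh 1 [40T→38T]: ω = 3359.0000×40/38 = 3535.7895 rpm, sense flips to −
mesh 2 [70T→68T]: ω = 3535.7895×70/68 = 3639.7833 rpm, sense flips to +
mesh 3 [59T→59T]: ω = 3639.7833×59/59 = 3639.7833 rpm, sense flips to −
signed output speed = -3639.7833 rpm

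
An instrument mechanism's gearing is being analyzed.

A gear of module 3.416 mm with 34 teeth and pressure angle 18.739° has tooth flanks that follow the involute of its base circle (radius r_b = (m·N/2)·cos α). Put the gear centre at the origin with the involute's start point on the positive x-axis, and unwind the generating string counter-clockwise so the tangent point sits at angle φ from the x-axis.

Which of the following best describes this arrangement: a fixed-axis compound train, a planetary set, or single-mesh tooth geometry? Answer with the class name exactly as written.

single-mesh tooth geometry

class = single-mesh tooth geometry [base-circle involute, m = 3.416, 34T]
classification: single-mesh tooth geometry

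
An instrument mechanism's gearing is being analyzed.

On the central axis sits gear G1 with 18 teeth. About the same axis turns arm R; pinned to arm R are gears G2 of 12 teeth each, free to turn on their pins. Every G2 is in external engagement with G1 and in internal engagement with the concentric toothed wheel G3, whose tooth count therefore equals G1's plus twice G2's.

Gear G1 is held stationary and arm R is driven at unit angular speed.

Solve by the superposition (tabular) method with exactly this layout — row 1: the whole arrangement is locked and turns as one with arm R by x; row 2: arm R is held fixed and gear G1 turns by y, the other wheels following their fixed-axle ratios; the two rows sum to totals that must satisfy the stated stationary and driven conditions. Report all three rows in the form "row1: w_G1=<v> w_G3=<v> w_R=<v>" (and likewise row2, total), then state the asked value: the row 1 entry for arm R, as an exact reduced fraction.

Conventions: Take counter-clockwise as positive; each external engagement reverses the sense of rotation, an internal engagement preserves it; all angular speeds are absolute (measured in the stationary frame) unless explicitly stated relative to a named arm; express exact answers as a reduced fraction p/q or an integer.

row1: w_G1=1 w_G3=1 w_R=1
row2: w_G1=-1 w_G3=3/7 w_R=0
total: w_G1=0 w_G3=10/7 w_R=1
asked value: 1

planetary set (18T centre, 12T on arm, 42T internal) — Willis relation
row 1 (train locked, turned with arm): all members turn x
row 2: sun turns y, ring = −(18/42)·y, arm 0
boundary: total ω_sun = x + y = 0 and total ω_arm = x = 1  ⇒  y = -1, x = 1
row 2 ring = −(18/42)·(-1) = 3/7
totals (row 1 + row 2): sun 1 + (-1) = 0, ring 1 + 3/7 = 10/7, arm 1 + 0 = 1
asked cell (row1, arm) = 1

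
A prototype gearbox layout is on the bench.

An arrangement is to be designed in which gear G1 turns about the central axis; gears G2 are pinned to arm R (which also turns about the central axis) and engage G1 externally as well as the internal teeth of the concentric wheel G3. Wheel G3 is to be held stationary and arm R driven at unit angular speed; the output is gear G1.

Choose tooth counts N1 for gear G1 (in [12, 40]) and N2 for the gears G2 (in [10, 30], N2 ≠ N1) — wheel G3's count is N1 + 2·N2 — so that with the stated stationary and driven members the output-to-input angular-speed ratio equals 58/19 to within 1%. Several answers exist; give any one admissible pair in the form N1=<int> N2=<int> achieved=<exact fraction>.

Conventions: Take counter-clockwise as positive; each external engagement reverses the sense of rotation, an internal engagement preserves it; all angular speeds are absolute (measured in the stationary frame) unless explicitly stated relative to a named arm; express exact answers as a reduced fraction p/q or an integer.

topology: planetary set — design target 58/19, arm = carrier (Willis)
Willis with ω_ring = 0: ω_sun/ω_arm = (N1+N3)/N1; set equal to 58/19  ⇒  N3/N1 = 58/19 − 1 = 39/19
N3 = N1 + 2·N2  ⇒  N2/N1 = (N3/N1 − 1)/2 = (39/19 − 1)/2 = 10/19
smallest multiple with N1 ≥ 12 and N2 ≥ 10: k = 1  ⇒  N1 = 1·19 = 19, N2 = 1·10 = 10 (N1 ≤ 40, N2 ≤ 30, N2 ≠ N1 ✓), N3 = 19 + 2·10 = 39
check: (N1+N3)/N1 with N1 = 19, N3 = 39 gives 58/19; |achieved − target| = 0 ≤ 29/950 ✓

N1=19 N2=10 achieved=58/19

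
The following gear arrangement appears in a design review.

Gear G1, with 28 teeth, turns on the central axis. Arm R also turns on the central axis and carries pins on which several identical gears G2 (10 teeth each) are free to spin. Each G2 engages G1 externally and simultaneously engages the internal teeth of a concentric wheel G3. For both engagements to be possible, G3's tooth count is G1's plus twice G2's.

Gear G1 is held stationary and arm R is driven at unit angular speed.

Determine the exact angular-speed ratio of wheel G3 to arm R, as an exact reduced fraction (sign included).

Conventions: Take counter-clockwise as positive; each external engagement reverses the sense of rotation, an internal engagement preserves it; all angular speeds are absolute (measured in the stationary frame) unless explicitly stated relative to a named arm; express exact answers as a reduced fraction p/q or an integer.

class = planetary set [G3 = 28+2·10 = 48; Willis about the carrier]
ring teeth: 28 + 2·10 = 48
28(ω_sun−ω_arm) = −48(ω_ring−ω_arm),  ω_sun = 0, ω_arm = 1
ω_ring = 1 − (28/48)(0−1) = 19/12
ω_out/ω_in = 19/12

19/12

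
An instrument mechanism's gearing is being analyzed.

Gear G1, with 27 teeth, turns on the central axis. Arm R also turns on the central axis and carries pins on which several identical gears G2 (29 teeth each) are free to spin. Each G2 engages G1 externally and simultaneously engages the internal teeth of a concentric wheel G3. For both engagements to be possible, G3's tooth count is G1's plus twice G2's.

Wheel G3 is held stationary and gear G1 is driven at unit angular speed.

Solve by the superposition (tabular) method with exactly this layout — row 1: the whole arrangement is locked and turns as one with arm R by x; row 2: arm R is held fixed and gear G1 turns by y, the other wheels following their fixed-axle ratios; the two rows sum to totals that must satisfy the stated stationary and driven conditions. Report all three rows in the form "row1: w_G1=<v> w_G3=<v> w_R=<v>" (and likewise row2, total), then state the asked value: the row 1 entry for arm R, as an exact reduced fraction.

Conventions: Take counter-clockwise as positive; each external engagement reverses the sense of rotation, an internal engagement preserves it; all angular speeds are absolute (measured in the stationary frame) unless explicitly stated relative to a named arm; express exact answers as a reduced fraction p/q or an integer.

planetary set (27T centre, 29T on arm, 85T internal) — Willis relation
row 1: whole set turns with the arm by x
superposition row 2 [arm held]: sun y, ring −(27/85)·y, arm 0
boundary: total ω_ring = x − (27/85)·y = 0 and total ω_sun = x + y = 1  ⇒  y = 85/112, x = 27/112
row 2 ring = −(27/85)·85/112 = -27/112
totals (row 1 + row 2): sun 27/112 + 85/112 = 1, ring 27/112 + (-27/112) = 0, arm 27/112 + 0 = 27/112
asked cell (row1, arm) = 27/112

row1: w_G1=27/112 w_G3=27/112 w_R=27/112
row2: w_G1=85/112 w_G3=-27/112 w_R=0
total: w_G1=1 w_G3=0 w_R=27/112
asked value: 27/112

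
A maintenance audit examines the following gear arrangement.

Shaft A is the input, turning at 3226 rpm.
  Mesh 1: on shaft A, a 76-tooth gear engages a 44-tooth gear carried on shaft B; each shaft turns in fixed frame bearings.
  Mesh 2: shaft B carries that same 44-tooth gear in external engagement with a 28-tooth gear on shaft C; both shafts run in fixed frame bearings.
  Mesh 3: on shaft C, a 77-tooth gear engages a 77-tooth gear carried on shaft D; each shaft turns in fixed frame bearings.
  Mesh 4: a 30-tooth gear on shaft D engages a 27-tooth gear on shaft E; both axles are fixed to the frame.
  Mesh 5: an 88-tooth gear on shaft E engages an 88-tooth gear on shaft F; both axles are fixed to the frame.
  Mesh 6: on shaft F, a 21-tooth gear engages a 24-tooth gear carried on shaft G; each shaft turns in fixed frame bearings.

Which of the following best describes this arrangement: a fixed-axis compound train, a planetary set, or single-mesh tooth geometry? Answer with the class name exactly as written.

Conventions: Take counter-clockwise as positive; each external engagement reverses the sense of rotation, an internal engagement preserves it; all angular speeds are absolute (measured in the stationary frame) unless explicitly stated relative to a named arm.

recognized (7 fixed axles, 6 meshes): fixed-axis compound train
classification: fixed-axis compound train

fixed-axis compound train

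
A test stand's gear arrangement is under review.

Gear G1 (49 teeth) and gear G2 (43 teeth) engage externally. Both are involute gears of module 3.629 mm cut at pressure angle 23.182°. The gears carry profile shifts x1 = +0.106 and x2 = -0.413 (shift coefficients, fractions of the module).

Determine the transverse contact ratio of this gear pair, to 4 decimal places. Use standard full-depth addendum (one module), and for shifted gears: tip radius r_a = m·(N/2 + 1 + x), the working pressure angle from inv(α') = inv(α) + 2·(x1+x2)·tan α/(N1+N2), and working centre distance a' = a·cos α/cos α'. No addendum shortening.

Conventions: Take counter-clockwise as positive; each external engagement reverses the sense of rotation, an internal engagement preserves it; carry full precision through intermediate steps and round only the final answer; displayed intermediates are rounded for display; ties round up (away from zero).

1.6432

topology: single-mesh involute geometry — m = 3.629, 49T/43T pair
base radii: r_b1 = 81.731782, r_b2 = 71.723809
tip radii: r_a1 = 92.924174, r_a2 = 80.153723
inv(α') = inv(23.182°) + 2·(+0.106-0.413)·tan α/(49+43) = 0.02076854  ⇒  α' = 22.24777°
a' = a·cos α / cos α' = 166.9340·cos 23.182°/cos 22.24777° = 165.798418
action lengths: √(r_a1²−r_b1²) = 44.213323, √(r_a2²−r_b2²) = 35.781483
base pitch p_b = π·m·cos α = 10.480325
CR = (44.213323 + 35.781483 − 165.798418·sin 22.24777°)/10.480325 = 1.643215
contact ratio ≈ 1.6432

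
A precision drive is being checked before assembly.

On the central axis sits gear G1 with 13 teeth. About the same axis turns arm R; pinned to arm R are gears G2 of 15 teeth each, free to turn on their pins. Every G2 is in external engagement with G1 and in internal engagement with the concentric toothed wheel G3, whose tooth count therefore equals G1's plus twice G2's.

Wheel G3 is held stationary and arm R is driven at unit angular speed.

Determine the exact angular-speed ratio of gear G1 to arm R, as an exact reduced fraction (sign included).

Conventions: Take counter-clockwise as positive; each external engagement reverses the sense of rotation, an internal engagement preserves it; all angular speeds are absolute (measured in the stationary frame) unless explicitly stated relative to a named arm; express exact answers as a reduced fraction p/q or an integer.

56/13

recognized (axles ride arm R): planetary set, 13/15/43 teeth
ring teeth: 13 + 2·15 = 43
13(ω_sun−ω_arm) = −43(ω_ring−ω_arm),  ω_ring = 0, ω_arm = 1
ω_sun = 1 − (43/13)(0−1) = 56/13
ω_out/ω_in = 56/13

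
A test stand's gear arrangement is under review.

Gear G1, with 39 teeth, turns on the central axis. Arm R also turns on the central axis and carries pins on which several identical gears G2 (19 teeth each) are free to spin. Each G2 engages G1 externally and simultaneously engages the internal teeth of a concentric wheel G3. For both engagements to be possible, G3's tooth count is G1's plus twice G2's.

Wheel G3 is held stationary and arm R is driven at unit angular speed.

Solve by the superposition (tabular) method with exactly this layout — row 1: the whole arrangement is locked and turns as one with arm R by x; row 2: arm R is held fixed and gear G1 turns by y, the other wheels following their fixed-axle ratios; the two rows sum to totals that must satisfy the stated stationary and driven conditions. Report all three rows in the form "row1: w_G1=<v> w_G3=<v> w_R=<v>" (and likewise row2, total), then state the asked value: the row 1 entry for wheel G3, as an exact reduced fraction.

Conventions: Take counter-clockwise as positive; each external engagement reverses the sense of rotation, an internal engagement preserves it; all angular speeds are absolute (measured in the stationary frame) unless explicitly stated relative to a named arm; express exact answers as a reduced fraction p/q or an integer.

row1: w_G1=1 w_G3=1 w_R=1
row2: w_G1=77/39 w_G3=-1 w_R=0
total: w_G1=116/39 w_G3=0 w_R=1
asked value: 1

recognized (axles ride arm R): planetary set, 39/19/77 teeth
row 1 (train locked, turned with arm): all members turn x
superposition row 2 [arm held]: sun y, ring −(39/77)·y, arm 0
boundary: total ω_ring = x − (39/77)·y = 0 and total ω_arm = x = 1  ⇒  y = 77/39, x = 1
row 2 ring = −(39/77)·77/39 = -1
totals (row 1 + row 2): sun 1 + 77/39 = 116/39, ring 1 + (-1) = 0, arm 1 + 0 = 1
asked cell (row1, ring) = 1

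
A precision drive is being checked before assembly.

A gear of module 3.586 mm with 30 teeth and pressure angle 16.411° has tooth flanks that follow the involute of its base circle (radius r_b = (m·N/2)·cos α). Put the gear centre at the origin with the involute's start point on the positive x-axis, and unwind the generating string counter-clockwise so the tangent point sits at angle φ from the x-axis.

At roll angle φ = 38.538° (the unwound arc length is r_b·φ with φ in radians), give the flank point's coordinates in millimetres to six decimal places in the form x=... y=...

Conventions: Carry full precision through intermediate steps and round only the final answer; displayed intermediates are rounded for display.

x=61.983148 y=5.000800

class = single-mesh tooth geometry [base-circle involute, m = 3.586, 30T]
pitch radius r_p = m·N/2 = 3.586·30/2 = 53.790000
base radius r_b = r_p·cos α = 53.790000·cos 16.411° = 51.598582
roll angle φ = 38.538° = 0.67261499 rad
x = r_b·(cos φ + φ·sin φ) = 61.983148
y = r_b·(sin φ − φ·cos φ) = 5.000800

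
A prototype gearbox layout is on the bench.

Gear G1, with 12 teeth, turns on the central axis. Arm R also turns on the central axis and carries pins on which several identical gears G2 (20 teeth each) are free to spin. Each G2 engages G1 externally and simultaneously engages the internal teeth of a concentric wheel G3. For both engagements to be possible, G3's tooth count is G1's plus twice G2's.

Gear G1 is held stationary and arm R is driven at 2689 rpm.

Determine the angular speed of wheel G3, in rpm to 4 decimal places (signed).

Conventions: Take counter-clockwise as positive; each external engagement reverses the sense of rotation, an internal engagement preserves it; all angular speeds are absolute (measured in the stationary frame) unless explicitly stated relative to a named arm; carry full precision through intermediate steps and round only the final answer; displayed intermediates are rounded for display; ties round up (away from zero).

topology: planetary set — G1 12T / G2 20T / G3 52T, arm = carrier (Willis)
normalise by the input: solve with ω_arm = 1, then scale by 2689 rpm
ring teeth: 12 + 2·20 = 52
12(ω_sun−ω_arm) = −52(ω_ring−ω_arm),  ω_sun = 0, ω_arm = 1
ω_ring = 1 − (12/52)(0−1) = 16/13
scale: ω_ring = 16/13 × 2689 rpm = +3309.5385 rpm

+3309.5385 rpm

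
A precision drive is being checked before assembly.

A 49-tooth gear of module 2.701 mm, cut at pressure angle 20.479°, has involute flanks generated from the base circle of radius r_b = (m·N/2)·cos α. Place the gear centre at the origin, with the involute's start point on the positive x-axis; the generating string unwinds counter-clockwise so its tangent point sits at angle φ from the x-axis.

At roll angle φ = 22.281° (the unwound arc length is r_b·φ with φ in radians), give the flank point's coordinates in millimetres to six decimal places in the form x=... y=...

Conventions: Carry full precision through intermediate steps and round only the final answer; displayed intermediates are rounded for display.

class = single-mesh tooth geometry [base-circle involute, m = 2.701, 49T]
pitch radius r_p = m·N/2 = 2.701·49/2 = 66.174500
base radius r_b = r_p·cos α = 66.174500·cos 20.479° = 61.992304
roll angle φ = 22.281° = 0.38887681 rad
x = r_b·(cos φ + φ·sin φ) = 66.503972
y = r_b·(sin φ − φ·cos φ) = 1.196936

x=66.503972 y=1.196936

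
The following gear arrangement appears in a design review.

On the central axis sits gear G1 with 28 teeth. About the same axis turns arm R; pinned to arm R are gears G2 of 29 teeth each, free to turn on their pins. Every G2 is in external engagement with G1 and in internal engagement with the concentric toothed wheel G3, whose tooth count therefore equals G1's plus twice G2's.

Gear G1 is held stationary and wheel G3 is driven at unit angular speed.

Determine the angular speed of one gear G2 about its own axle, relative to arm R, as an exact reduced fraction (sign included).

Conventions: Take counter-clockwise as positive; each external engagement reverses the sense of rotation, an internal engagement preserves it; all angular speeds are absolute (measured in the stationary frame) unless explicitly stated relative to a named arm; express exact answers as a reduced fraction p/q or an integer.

1204/1653

class = planetary set [G3 = 28+2·29 = 86; Willis about the carrier]
ring teeth: 28 + 2·29 = 86
28(ω_sun−ω_arm) = −86(ω_ring−ω_arm),  ω_sun = 0, ω_ring = 1
28(0−ω_arm) = −86(1−ω_arm)  ⇒  114·ω_arm = 86  ⇒  ω_arm = 43/57
sun–planet mesh: 28·(0−43/57) = −29·(ω_p−ω_arm)  ⇒  ω_p−ω_arm = 1204/1653
exact speed ratio = 1204/1653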